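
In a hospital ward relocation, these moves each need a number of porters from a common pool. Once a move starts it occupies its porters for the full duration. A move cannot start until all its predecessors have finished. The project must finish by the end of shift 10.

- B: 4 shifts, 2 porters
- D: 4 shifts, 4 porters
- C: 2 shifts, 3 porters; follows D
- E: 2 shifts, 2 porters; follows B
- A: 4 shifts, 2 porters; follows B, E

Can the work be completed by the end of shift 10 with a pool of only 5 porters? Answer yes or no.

The minimum achievable peak is 6; 5 < 6, so no feasible schedule stays within the cap.

no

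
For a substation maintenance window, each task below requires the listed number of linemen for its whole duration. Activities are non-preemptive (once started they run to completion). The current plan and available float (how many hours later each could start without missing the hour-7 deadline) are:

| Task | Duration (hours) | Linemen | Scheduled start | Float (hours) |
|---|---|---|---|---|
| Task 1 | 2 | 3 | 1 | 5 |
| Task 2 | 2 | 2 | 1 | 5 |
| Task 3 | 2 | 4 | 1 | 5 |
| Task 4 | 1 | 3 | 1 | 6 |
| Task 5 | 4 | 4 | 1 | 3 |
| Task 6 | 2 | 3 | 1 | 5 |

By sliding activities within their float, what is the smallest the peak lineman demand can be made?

Early-start (Task 1@1, Task 2@1, Task 3@1, Task 4@1, Task 5@1, Task 6@1) gives peak 19: h1:19  h2:16  h3:4  h4:4  h5:0  h6:0  h7:0.
Shift Task 2→3, Task 4→3, Task 5→4, Task 6→5.
Schedule Task 1@1, Task 2@3, Task 3@1, Task 4@3, Task 5@4, Task 6@5: h1:7  h2:7  h3:5  h4:6  h5:7  h6:7  h7:4 — peak 7.
Total lineman-hours = 43 over 7 hours ⇒ peak ≥ ⌈43/7⌉ = 7, so 7 is optimal.

7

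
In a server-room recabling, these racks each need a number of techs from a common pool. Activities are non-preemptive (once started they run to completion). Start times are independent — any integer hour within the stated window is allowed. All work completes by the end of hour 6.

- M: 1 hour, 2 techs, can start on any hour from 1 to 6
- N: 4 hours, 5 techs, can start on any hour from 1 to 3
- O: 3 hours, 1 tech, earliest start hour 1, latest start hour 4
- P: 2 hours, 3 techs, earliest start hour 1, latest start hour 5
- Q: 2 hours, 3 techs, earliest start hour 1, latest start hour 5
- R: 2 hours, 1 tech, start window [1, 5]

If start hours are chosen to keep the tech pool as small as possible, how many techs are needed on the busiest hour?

Early-start (M@1, N@1, O@1, P@1, Q@1, R@1) gives peak 15: h1:15  h2:13  h3:6  h4:5  h5:0  h6:0.
Shift O→2, P→5, Q→5, R→2.
Schedule M@1, N@1, O@2, P@5, Q@5, R@2: h1:7  h2:7  h3:7  h4:6  h5:6  h6:6 — peak 7.
Total tech-hours = 39 over 6 hours ⇒ peak ≥ ⌈39/6⌉ = 7, so 7 is optimal.

7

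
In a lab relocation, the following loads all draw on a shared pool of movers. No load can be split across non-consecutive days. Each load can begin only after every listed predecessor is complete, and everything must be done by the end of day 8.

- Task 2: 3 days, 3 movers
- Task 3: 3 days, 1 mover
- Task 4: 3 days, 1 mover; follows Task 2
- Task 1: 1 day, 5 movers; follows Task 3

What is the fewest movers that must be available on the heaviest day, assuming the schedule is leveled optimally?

5

Early-start (Task 2@1, Task 3@1, Task 4@4, Task 1@4) gives peak 6: d1:4  d2:4  d3:4  d4:6  d5:1  d6:1  d7:0  d8:0.
Shift Task 1→7.
Schedule Task 2@1, Task 3@1, Task 4@4, Task 1@7: d1:4  d2:4  d3:4  d4:1  d5:1  d6:1  d7:5  d8:0 — peak 5.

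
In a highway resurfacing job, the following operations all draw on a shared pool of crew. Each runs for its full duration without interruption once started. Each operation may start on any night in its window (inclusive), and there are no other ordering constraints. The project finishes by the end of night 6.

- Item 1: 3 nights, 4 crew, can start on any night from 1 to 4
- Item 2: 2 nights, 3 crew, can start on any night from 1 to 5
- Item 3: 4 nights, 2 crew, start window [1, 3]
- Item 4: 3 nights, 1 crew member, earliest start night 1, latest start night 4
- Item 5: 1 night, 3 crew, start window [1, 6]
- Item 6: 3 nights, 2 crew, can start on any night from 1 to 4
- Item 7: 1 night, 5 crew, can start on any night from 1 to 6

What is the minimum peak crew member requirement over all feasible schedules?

Early-start (Item 1@1, Item 2@1, Item 3@1, Item 4@1, Item 5@1, Item 6@1, Item 7@1) gives peak 20: n1:20  n2:12  n3:9  n4:2  n5:0  n6:0.
Shift Item 3→3, Item 4→4, Item 5→4, Item 6→3, Item 7→6.
Schedule Item 1@1, Item 2@1, Item 3@3, Item 4@4, Item 5@4, Item 6@3, Item 7@6: n1:7  n2:7  n3:8  n4:8  n5:5  n6:8 — peak 8.
Total crew member-nights = 43 over 6 nights ⇒ peak ≥ ⌈43/6⌉ = 8, so 8 is optimal.

8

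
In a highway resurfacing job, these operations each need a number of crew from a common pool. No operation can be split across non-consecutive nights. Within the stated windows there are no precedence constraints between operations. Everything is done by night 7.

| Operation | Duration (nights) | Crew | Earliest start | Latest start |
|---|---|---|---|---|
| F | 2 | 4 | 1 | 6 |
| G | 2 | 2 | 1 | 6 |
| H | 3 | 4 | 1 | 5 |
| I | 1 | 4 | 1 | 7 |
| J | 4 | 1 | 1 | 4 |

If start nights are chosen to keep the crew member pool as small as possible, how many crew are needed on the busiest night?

6

Early-start (F@1, G@1, H@1, I@1, J@1) gives peak 15: n1:15  n2:11  n3:5  n4:1  n5:0  n6:0  n7:0.
Shift H→3, I→6, J→3.
Schedule F@1, G@1, H@3, I@6, J@3: n1:6  n2:6  n3:5  n4:5  n5:5  n6:5  n7:0 — peak 6.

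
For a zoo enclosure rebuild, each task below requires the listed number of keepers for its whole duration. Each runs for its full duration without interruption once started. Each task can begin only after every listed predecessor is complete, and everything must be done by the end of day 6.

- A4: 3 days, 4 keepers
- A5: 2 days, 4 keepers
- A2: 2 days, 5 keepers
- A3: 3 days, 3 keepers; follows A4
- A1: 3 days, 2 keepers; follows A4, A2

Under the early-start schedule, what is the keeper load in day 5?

At early start, day 5 has: A3, A1.
Demand: 3 + 2 = 5.

5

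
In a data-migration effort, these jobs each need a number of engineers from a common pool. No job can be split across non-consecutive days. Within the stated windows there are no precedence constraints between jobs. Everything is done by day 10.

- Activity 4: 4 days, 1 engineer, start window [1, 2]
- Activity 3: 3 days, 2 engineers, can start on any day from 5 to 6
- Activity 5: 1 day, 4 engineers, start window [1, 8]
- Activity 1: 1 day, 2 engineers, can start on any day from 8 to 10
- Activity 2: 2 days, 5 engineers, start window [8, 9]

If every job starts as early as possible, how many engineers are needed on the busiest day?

Early-start schedule: Activity 4@1, Activity 3@5, Activity 5@1, Activity 1@8, Activity 2@8.
Load per day: day 1: 5, day 2: 1, day 3: 1, day 4: 1, day 5: 2, day 6: 2, day 7: 2, day 8: 7, day 9: 5, day 10: 0.
Peak is 7.

7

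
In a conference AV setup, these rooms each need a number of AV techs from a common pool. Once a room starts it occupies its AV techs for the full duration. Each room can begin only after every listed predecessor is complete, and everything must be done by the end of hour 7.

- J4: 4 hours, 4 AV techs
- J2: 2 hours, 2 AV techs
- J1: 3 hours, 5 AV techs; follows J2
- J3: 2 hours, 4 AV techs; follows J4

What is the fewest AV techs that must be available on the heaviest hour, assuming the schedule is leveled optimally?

9

Schedule J4@1, J2@1, J1@3, J3@5: h1:6  h2:6  h3:9  h4:9  h5:9  h6:4  h7:0 — peak 9.
No arrangement of the 18 feasible schedules does better.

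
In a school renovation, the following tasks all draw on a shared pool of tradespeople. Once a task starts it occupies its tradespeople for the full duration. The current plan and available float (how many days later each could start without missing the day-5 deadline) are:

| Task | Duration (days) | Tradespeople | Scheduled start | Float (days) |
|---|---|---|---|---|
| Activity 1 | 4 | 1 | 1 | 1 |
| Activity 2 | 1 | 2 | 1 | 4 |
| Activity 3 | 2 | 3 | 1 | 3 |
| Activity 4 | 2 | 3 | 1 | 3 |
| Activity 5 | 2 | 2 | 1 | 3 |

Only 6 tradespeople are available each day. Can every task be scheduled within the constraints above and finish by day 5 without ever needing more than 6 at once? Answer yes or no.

Schedule Activity 1@1, Activity 2@1, Activity 3@1, Activity 4@3, Activity 5@2: d1:6  d2:6  d3:6  d4:4  d5:0 — peak 6 ≤ 6.

yes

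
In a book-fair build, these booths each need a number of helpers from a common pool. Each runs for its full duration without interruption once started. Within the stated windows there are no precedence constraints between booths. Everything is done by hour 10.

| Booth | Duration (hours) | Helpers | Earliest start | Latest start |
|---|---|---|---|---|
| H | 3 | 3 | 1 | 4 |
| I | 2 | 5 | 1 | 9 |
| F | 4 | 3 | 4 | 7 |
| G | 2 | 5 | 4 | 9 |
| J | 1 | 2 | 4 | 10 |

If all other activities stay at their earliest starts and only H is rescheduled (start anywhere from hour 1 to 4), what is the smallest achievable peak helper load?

10

H@1: h1:8  h2:8  h3:3  h4:10  h5:8  h6:3  h7:3  h8:0  h9:0  h10:0 → peak 10
H@2: h1:5  h2:8  h3:3  h4:13  h5:8  h6:3  h7:3  h8:0  h9:0  h10:0 → peak 13
H@3: h1:5  h2:5  h3:3  h4:13  h5:11  h6:3  h7:3  h8:0  h9:0  h10:0 → peak 13
H@4: h1:5  h2:5  h3:0  h4:13  h5:11  h6:6  h7:3  h8:0  h9:0  h10:0 → peak 13
Best is H@1, peak 10.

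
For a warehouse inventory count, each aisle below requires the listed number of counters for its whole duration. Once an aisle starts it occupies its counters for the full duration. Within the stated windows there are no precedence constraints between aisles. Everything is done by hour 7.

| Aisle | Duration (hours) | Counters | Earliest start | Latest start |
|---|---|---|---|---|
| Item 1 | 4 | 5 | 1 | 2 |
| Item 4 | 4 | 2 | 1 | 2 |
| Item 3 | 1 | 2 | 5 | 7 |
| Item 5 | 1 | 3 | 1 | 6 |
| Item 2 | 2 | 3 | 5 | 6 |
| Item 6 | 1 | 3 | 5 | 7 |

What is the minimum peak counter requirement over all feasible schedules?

7

Early-start (Item 1@1, Item 4@1, Item 3@5, Item 5@1, Item 2@5, Item 6@5) gives peak 10: h1:10  h2:7  h3:7  h4:7  h5:8  h6:3  h7:0.
Shift Item 5→5, Item 2→6, Item 6→6.
Schedule Item 1@1, Item 4@1, Item 3@5, Item 5@5, Item 2@6, Item 6@6: h1:7  h2:7  h3:7  h4:7  h5:5  h6:6  h7:3 — peak 7.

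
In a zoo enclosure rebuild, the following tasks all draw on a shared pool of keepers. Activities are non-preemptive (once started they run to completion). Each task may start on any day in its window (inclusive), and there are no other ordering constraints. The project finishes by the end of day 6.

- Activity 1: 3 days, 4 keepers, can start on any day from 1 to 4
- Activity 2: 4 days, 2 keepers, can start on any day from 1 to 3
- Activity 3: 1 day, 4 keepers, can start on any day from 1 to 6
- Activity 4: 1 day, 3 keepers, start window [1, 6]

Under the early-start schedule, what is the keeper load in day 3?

6

At early start, day 3 has: Activity 1, Activity 2.
Demand: 4 + 2 = 6.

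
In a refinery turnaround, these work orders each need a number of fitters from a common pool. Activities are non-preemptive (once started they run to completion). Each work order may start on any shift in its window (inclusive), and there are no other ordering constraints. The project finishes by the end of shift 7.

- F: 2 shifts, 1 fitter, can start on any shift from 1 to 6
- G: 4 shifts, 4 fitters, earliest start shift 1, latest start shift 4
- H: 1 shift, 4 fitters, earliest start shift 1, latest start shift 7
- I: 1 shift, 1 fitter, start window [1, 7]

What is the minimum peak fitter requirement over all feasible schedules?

4

Early-start (F@1, G@1, H@1, I@1) gives peak 10: s1:10  s2:5  s3:4  s4:4  s5:0  s6:0  s7:0.
Shift G→3, H→7.
Schedule F@1, G@3, H@7, I@1: s1:2  s2:1  s3:4  s4:4  s5:4  s6:4  s7:4 — peak 4.
Total fitter-shifts = 23 over 7 shifts ⇒ peak ≥ ⌈23/7⌉ = 4, so 4 is optimal.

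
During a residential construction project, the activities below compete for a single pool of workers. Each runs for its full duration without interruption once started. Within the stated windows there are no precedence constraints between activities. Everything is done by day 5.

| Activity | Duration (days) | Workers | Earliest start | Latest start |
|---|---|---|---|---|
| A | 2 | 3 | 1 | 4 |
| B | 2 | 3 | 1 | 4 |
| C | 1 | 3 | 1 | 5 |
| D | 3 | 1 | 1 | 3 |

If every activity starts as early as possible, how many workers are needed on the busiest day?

Early-start schedule: A@1, B@1, C@1, D@1.
Load per day: day 1: 10, day 2: 7, day 3: 1, day 4: 0, day 5: 0.
Peak is 10.

10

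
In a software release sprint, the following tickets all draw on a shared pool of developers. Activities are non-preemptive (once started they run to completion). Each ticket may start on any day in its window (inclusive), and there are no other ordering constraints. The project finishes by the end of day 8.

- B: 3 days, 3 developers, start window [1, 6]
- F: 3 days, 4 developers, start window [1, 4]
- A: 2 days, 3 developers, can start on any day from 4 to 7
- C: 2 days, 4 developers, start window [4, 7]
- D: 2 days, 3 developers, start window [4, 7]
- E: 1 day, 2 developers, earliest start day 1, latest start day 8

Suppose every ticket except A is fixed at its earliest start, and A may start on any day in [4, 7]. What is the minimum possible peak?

A@4: d1:9  d2:7  d3:7  d4:10  d5:10  d6:0  d7:0  d8:0 → peak 10
A@5: d1:9  d2:7  d3:7  d4:7  d5:10  d6:3  d7:0  d8:0 → peak 10
A@6: d1:9  d2:7  d3:7  d4:7  d5:7  d6:3  d7:3  d8:0 → peak 9
A@7: d1:9  d2:7  d3:7  d4:7  d5:7  d6:0  d7:3  d8:3 → peak 9
Best is A@6, peak 9.

9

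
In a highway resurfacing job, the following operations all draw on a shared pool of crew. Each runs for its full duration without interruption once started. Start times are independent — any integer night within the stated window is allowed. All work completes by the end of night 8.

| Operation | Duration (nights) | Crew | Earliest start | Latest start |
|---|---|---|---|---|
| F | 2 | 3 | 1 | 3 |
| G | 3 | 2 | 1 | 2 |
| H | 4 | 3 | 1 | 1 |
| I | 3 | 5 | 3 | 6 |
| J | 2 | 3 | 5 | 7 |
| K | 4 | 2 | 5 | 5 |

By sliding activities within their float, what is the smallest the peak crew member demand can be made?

8

Early-start (F@1, G@1, H@1, I@3, J@5, K@5) gives peak 10: n1:8  n2:8  n3:10  n4:8  n5:10  n6:5  n7:2  n8:2.
Shift I→4, J→7.
Schedule F@1, G@1, H@1, I@4, J@7, K@5: n1:8  n2:8  n3:5  n4:8  n5:7  n6:7  n7:5  n8:5 — peak 8.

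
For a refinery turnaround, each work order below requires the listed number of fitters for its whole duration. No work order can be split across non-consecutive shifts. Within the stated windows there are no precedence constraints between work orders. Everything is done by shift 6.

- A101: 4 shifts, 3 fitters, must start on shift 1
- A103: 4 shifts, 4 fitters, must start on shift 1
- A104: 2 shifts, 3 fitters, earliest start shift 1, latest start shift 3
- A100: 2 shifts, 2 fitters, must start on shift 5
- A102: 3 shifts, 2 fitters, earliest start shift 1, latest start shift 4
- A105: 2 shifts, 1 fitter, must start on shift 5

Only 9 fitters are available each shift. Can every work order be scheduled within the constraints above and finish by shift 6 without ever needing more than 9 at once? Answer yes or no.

no

The minimum achievable peak is 10; 9 < 10, so no feasible schedule stays within the cap.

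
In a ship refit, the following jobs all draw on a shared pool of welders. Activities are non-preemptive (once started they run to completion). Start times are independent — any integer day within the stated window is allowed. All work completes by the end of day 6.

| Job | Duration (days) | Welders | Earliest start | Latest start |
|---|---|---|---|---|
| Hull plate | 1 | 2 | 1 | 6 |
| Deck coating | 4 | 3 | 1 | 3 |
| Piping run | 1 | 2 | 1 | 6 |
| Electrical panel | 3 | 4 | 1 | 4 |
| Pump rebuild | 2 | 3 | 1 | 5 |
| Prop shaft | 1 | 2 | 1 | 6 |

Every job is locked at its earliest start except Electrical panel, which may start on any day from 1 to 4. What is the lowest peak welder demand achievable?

12

Electrical panel@1: d1:16  d2:10  d3:7  d4:3  d5:0  d6:0 → peak 16
Electrical panel@2: d1:12  d2:10  d3:7  d4:7  d5:0  d6:0 → peak 12
Electrical panel@3: d1:12  d2:6  d3:7  d4:7  d5:4  d6:0 → peak 12
Electrical panel@4: d1:12  d2:6  d3:3  d4:7  d5:4  d6:4 → peak 12
Best is Electrical panel@2, peak 12.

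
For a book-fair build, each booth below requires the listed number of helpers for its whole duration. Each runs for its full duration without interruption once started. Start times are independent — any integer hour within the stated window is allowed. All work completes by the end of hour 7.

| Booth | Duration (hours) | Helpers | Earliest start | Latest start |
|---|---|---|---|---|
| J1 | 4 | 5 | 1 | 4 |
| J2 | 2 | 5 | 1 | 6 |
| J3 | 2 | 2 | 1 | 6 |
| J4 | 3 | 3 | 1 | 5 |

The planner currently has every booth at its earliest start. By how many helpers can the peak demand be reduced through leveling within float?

Early-start peak: h1:15  h2:15  h3:8  h4:5  h5:0  h6:0  h7:0 ⇒ 15.
Leveled (J1@1, J2@5, J3@1, J4@3): h1:7  h2:7  h3:8  h4:8  h5:8  h6:5  h7:0 ⇒ 8.
Reduction 15 − 8 = 7.

7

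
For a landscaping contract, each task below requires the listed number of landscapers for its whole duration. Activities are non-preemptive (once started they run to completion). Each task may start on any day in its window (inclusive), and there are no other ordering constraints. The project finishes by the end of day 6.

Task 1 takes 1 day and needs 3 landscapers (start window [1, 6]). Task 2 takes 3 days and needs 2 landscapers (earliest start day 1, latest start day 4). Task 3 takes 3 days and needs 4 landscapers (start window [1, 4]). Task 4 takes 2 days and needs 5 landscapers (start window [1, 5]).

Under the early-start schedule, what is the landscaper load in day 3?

6

At early start, day 3 has: Task 2, Task 3.
Demand: 2 + 4 = 6.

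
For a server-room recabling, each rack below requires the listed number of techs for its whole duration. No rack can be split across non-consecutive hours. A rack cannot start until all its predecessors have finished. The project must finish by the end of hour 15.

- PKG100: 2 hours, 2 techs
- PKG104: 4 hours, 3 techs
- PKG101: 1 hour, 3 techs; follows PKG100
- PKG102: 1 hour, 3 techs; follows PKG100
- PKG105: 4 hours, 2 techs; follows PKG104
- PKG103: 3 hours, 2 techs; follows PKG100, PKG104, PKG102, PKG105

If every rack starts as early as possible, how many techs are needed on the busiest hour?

9

Early-start schedule: PKG100@1, PKG104@1, PKG101@3, PKG102@3, PKG105@5, PKG103@9.
Load per hour: hour 1: 5, hour 2: 5, hour 3: 9, hour 4: 3, hour 5: 2, hour 6: 2, hour 7: 2, hour 8: 2, hour 9: 2, hour 10: 2, hour 11: 2, hour 12: 0, hour 13: 0, hour 14: 0, hour 15: 0.
Peak is 9.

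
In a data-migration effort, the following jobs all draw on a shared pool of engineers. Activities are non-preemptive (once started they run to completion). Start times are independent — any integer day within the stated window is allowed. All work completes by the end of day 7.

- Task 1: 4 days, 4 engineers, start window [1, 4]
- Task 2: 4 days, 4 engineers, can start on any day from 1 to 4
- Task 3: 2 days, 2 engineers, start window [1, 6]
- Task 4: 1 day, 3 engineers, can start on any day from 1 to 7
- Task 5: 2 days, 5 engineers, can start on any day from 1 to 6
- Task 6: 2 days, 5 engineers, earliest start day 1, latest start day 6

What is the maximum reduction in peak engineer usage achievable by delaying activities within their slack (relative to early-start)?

Early-start peak: d1:23  d2:20  d3:8  d4:8  d5:0  d6:0  d7:0 ⇒ 23.
Leveled (Task 1@1, Task 2@1, Task 3@1, Task 4@5, Task 5@5, Task 6@6): d1:10  d2:10  d3:8  d4:8  d5:8  d6:10  d7:5 ⇒ 10.
Reduction 23 − 10 = 13.

13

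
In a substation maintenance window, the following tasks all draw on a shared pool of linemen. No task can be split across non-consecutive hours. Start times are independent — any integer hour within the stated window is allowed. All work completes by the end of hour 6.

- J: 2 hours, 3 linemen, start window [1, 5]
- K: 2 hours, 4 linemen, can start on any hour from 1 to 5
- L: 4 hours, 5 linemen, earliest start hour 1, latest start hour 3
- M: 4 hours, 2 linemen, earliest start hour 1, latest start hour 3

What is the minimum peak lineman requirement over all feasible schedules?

Early-start (J@1, K@1, L@1, M@1) gives peak 14: h1:14  h2:14  h3:7  h4:7  h5:0  h6:0.
Shift L→3, M→3.
Schedule J@1, K@1, L@3, M@3: h1:7  h2:7  h3:7  h4:7  h5:7  h6:7 — peak 7.
Total lineman-hours = 42 over 6 hours ⇒ peak ≥ ⌈42/6⌉ = 7, so 7 is optimal.

7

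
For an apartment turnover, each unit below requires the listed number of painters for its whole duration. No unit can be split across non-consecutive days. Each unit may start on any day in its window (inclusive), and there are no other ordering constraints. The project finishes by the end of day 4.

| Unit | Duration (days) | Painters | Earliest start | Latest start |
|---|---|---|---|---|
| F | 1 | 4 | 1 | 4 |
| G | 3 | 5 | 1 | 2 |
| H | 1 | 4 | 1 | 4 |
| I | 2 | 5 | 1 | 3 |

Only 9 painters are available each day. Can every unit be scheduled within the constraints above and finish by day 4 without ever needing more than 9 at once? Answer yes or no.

no

The minimum achievable peak is 10; 9 < 10, so no feasible schedule stays within the cap.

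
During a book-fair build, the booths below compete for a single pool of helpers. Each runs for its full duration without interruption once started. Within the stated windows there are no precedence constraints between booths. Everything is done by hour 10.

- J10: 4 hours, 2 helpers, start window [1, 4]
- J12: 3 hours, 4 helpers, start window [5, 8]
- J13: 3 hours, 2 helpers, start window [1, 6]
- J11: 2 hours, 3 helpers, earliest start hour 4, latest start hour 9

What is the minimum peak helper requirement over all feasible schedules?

4

Early-start (J10@1, J12@5, J13@1, J11@4) gives peak 7: h1:4  h2:4  h3:4  h4:5  h5:7  h6:4  h7:4  h8:0  h9:0  h10:0.
Shift J11→8.
Schedule J10@1, J12@5, J13@1, J11@8: h1:4  h2:4  h3:4  h4:2  h5:4  h6:4  h7:4  h8:3  h9:3  h10:0 — peak 4.
Total helper-hours = 32 over 10 hours ⇒ peak ≥ ⌈32/10⌉ = 4, so 4 is optimal.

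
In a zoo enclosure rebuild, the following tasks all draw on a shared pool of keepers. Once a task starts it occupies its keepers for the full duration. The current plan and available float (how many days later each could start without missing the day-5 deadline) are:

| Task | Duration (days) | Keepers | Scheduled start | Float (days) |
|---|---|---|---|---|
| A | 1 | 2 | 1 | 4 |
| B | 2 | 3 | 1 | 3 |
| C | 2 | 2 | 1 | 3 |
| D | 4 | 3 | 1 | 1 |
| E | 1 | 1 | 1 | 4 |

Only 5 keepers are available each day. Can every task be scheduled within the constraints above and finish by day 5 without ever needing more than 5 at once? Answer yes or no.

no

The minimum achievable peak is 6; 5 < 6, so no feasible schedule stays within the cap.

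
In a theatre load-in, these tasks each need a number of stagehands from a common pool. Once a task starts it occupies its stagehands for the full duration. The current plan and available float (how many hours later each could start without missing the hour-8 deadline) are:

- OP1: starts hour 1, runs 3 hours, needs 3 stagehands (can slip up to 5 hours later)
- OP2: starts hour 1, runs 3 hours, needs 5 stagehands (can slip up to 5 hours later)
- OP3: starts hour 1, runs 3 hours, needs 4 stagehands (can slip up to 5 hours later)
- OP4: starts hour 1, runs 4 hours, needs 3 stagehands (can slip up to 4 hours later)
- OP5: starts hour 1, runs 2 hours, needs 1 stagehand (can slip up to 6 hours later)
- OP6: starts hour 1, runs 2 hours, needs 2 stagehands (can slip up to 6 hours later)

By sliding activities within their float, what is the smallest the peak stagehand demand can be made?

8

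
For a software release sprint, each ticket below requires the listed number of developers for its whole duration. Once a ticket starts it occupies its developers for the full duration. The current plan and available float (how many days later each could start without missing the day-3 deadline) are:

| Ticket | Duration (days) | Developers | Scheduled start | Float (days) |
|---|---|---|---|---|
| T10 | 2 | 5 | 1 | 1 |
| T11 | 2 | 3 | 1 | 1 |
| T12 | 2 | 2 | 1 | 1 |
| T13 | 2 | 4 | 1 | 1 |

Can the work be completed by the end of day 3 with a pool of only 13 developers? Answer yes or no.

no

The minimum achievable peak is 14; 13 < 14, so no feasible schedule stays within the cap.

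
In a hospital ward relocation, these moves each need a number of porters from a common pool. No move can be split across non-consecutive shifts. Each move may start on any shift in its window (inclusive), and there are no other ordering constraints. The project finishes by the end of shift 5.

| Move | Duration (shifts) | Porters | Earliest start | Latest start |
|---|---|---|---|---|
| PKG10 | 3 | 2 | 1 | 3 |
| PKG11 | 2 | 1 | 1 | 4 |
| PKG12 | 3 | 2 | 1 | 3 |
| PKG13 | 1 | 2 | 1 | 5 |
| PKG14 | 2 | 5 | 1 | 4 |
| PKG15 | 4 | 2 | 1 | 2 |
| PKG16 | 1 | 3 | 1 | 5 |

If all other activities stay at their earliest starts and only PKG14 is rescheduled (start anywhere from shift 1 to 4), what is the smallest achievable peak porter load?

12

PKG14@1: s1:17  s2:12  s3:6  s4:2  s5:0 → peak 17
PKG14@2: s1:12  s2:12  s3:11  s4:2  s5:0 → peak 12
PKG14@3: s1:12  s2:7  s3:11  s4:7  s5:0 → peak 12
PKG14@4: s1:12  s2:7  s3:6  s4:7  s5:5 → peak 12
Best is PKG14@2, peak 12.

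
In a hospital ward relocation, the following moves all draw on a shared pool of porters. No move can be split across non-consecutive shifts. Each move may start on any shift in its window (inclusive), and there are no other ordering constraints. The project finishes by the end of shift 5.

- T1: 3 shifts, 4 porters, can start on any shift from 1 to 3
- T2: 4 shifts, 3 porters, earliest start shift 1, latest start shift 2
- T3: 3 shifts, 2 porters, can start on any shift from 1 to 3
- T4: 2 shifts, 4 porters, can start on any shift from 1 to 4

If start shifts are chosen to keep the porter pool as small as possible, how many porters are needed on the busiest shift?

Early-start (T1@1, T2@1, T3@1, T4@1) gives peak 13: s1:13  s2:13  s3:9  s4:3  s5:0.
Shift T4→4.
Schedule T1@1, T2@1, T3@1, T4@4: s1:9  s2:9  s3:9  s4:7  s5:4 — peak 9.

9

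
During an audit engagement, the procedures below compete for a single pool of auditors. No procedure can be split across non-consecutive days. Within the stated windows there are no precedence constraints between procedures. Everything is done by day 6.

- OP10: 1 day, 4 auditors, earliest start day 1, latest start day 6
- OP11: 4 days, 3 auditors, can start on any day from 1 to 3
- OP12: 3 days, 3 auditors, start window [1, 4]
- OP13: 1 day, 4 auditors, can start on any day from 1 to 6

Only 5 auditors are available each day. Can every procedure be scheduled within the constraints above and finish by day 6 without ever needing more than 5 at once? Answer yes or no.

The minimum achievable peak is 6; 5 < 6, so no feasible schedule stays within the cap.

no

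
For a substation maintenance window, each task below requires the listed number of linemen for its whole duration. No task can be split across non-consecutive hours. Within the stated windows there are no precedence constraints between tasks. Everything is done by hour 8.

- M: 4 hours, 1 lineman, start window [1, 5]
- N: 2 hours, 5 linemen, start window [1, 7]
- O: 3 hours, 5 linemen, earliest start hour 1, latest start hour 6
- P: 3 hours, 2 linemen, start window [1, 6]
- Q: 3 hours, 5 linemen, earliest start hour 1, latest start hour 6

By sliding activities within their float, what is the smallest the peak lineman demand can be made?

7

Early-start (M@1, N@1, O@1, P@1, Q@1) gives peak 18: h1:18  h2:18  h3:13  h4:1  h5:0  h6:0  h7:0  h8:0.
Shift O→3, P→5, Q→6.
Schedule M@1, N@1, O@3, P@5, Q@6: h1:6  h2:6  h3:6  h4:6  h5:7  h6:7  h7:7  h8:5 — peak 7.
Total lineman-hours = 50 over 8 hours ⇒ peak ≥ ⌈50/8⌉ = 7, so 7 is optimal.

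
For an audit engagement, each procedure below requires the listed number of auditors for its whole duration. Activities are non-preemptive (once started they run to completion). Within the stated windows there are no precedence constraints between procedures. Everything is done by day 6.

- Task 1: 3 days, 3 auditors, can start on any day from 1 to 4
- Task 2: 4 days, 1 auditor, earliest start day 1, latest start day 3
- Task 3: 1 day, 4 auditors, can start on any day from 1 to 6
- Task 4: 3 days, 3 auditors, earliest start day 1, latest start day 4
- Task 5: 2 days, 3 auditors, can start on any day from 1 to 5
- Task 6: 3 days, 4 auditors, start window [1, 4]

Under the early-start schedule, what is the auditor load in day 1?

18

At early start, day 1 has: Task 1, Task 2, Task 3, Task 4, Task 5, Task 6.
Demand: 3 + 1 + 4 + 3 + 3 + 4 = 18.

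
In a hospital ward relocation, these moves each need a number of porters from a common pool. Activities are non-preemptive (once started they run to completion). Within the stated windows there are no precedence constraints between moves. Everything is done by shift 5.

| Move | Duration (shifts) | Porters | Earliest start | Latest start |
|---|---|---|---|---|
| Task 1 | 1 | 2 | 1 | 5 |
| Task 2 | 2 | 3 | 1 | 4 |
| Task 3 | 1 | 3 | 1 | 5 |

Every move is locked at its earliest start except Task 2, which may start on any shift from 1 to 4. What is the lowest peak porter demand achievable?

5

Task 2@1: s1:8  s2:3  s3:0  s4:0  s5:0 → peak 8
Task 2@2: s1:5  s2:3  s3:3  s4:0  s5:0 → peak 5
Task 2@3: s1:5  s2:0  s3:3  s4:3  s5:0 → peak 5
Task 2@4: s1:5  s2:0  s3:0  s4:3  s5:3 → peak 5
Best is Task 2@2, peak 5.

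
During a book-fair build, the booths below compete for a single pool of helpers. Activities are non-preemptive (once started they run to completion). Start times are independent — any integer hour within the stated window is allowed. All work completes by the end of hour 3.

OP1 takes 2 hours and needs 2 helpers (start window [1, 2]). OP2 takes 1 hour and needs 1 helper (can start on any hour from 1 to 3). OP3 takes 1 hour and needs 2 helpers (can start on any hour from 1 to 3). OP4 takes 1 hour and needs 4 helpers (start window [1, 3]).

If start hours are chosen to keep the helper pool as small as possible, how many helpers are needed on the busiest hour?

Early-start (OP1@1, OP2@1, OP3@1, OP4@1) gives peak 9: h1:9  h2:2  h3:0.
Shift OP3→2, OP4→3.
Schedule OP1@1, OP2@1, OP3@2, OP4@3: h1:3  h2:4  h3:4 — peak 4.
Total helper-hours = 11 over 3 hours ⇒ peak ≥ ⌈11/3⌉ = 4, so 4 is optimal.

4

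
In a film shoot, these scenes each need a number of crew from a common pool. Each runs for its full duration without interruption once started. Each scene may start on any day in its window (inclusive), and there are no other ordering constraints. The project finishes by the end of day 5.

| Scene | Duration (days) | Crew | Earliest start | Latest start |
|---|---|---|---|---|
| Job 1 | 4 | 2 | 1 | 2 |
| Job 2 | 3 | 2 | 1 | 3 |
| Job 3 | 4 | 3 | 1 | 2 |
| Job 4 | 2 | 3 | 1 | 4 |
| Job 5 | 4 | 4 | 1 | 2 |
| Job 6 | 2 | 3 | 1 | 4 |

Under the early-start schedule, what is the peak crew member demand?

17

Early-start schedule: Job 1@1, Job 2@1, Job 3@1, Job 4@1, Job 5@1, Job 6@1.
Load per day: day 1: 17, day 2: 17, day 3: 11, day 4: 9, day 5: 0.
Peak is 17.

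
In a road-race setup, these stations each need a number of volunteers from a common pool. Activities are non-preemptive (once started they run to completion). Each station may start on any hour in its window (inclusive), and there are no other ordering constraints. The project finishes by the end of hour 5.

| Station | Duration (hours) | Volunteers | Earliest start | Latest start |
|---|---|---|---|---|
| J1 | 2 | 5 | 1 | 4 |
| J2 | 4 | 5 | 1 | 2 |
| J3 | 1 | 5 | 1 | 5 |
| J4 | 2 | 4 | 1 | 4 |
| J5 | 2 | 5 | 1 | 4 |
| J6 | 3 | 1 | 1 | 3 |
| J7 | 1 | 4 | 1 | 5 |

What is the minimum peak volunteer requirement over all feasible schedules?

Early-start (J1@1, J2@1, J3@1, J4@1, J5@1, J6@1, J7@1) gives peak 29: h1:29  h2:20  h3:6  h4:5  h5:0.
Shift J3→3, J5→4, J6→3, J7→5.
Schedule J1@1, J2@1, J3@3, J4@1, J5@4, J6@3, J7@5: h1:14  h2:14  h3:11  h4:11  h5:10 — peak 14.

14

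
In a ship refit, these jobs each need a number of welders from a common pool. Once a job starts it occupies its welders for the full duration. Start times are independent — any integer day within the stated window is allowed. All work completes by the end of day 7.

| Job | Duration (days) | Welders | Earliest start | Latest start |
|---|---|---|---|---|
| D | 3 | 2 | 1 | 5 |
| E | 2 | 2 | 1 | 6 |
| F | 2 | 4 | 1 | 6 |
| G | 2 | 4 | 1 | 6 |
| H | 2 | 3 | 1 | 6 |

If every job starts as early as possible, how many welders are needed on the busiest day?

15

Early-start schedule: D@1, E@1, F@1, G@1, H@1.
Load per day: day 1: 15, day 2: 15, day 3: 2, day 4: 0, day 5: 0, day 6: 0, day 7: 0.
Peak is 15.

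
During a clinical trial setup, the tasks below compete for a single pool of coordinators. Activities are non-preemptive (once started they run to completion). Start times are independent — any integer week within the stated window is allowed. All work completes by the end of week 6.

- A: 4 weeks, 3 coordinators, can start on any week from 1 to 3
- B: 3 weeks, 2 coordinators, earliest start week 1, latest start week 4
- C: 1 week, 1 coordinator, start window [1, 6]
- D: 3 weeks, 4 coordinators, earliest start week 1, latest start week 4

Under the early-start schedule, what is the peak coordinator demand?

Early-start schedule: A@1, B@1, C@1, D@1.
Load per week: week 1: 10, week 2: 9, week 3: 9, week 4: 3, week 5: 0, week 6: 0.
Peak is 10.

10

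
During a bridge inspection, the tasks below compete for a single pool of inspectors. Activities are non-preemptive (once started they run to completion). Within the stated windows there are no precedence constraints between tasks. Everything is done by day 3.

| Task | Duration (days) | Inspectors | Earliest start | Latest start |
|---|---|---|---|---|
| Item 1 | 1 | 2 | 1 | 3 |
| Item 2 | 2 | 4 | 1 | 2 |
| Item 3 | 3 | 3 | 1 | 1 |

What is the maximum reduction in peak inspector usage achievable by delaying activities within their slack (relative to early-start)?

Early-start peak: d1:9  d2:7  d3:3 ⇒ 9.
Leveled (Item 1@1, Item 2@2, Item 3@1): d1:5  d2:7  d3:7 ⇒ 7.
Reduction 9 − 7 = 2.

2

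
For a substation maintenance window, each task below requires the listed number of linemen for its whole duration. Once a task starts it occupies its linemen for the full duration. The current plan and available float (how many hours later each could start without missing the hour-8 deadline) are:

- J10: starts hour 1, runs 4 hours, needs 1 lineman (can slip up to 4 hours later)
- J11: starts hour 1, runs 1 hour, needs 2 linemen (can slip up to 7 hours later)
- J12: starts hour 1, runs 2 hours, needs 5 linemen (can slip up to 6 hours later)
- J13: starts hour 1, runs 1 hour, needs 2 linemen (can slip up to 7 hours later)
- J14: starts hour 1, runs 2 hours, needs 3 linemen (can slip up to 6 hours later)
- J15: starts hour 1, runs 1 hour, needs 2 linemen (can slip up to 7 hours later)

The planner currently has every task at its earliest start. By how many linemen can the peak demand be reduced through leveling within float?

10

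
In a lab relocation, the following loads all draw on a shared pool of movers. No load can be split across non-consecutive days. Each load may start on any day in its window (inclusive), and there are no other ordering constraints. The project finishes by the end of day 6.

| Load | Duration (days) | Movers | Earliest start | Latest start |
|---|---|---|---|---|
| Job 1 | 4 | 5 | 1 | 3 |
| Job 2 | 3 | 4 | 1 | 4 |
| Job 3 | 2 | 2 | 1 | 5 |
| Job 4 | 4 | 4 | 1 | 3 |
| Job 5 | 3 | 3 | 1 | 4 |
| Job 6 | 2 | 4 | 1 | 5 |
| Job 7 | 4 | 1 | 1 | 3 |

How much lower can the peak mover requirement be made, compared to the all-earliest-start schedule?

Early-start peak: d1:23  d2:23  d3:17  d4:10  d5:0  d6:0 ⇒ 23.
Leveled (Job 1@1, Job 2@1, Job 3@1, Job 4@3, Job 5@4, Job 6@5, Job 7@1): d1:12  d2:12  d3:14  d4:13  d5:11  d6:11 ⇒ 14.
Reduction 23 − 14 = 9.

9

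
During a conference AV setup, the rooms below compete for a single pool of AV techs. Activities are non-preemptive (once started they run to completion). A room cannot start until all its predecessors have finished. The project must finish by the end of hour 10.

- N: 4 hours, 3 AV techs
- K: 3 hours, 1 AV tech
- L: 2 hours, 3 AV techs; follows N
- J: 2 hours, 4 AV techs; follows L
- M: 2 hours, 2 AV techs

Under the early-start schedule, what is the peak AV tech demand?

Early-start schedule: N@1, K@1, L@5, J@7, M@1.
Load per hour: hour 1: 6, hour 2: 6, hour 3: 4, hour 4: 3, hour 5: 3, hour 6: 3, hour 7: 4, hour 8: 4, hour 9: 0, hour 10: 0.
Peak is 6.

6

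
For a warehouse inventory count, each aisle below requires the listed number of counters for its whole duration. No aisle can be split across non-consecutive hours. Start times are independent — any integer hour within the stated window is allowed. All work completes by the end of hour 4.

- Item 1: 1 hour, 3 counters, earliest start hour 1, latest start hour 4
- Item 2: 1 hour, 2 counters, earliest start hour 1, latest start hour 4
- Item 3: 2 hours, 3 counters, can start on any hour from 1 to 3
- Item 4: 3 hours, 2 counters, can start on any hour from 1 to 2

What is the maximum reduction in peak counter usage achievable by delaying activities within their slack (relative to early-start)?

5

Early-start peak: h1:10  h2:5  h3:2  h4:0 ⇒ 10.
Leveled (Item 1@1, Item 2@1, Item 3@2, Item 4@2): h1:5  h2:5  h3:5  h4:2 ⇒ 5.
Reduction 10 − 5 = 5.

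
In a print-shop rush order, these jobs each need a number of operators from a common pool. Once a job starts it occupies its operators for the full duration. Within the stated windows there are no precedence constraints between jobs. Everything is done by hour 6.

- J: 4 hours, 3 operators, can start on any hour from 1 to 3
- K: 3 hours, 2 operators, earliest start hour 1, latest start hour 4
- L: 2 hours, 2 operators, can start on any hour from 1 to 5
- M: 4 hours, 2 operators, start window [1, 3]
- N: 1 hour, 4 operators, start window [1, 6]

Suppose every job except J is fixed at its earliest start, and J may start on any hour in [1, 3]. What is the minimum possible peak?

J@1: h1:13  h2:9  h3:7  h4:5  h5:0  h6:0 → peak 13
J@2: h1:10  h2:9  h3:7  h4:5  h5:3  h6:0 → peak 10
J@3: h1:10  h2:6  h3:7  h4:5  h5:3  h6:3 → peak 10
Best is J@2, peak 10.

10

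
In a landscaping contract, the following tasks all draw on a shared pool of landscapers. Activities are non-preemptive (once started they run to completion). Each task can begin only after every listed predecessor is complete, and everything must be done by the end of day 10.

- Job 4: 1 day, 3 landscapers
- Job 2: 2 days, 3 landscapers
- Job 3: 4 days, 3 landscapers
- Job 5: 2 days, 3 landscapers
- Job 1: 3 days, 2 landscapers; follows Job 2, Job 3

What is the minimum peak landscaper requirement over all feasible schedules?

5

Early-start (Job 4@1, Job 2@1, Job 3@1, Job 5@1, Job 1@5) gives peak 12: d1:12  d2:9  d3:3  d4:3  d5:2  d6:2  d7:2  d8:0  d9:0  d10:0.
Shift Job 2→2, Job 3→4, Job 5→8, Job 1→8.
Schedule Job 4@1, Job 2@2, Job 3@4, Job 5@8, Job 1@8: d1:3  d2:3  d3:3  d4:3  d5:3  d6:3  d7:3  d8:5  d9:5  d10:2 — peak 5.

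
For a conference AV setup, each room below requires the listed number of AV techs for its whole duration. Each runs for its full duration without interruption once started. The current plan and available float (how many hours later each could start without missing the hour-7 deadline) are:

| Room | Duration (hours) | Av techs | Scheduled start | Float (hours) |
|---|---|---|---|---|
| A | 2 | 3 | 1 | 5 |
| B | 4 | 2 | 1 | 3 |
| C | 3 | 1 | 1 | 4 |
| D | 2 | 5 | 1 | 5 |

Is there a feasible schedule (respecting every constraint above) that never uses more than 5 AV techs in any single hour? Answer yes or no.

Schedule A@1, B@1, C@3, D@6: h1:5  h2:5  h3:3  h4:3  h5:1  h6:5  h7:5 — peak 5 ≤ 5.

yes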